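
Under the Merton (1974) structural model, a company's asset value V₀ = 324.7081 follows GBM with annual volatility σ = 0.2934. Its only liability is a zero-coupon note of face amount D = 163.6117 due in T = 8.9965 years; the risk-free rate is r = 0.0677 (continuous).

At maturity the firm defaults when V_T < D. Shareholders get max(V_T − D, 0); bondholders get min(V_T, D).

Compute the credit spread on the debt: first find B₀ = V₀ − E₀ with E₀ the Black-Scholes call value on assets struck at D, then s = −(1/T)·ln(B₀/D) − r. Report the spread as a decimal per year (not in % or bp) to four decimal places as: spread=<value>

spread=0.0056

d₁ = [ln(V₀/D) + (r + σ²/2)T] / (σ√T)
   = [ln(324.7081/163.6117) + (0.0677 + 0.5·0.2934²)·8.9965] / (0.2934·√8.9965)
   = [0.685431 + 0.996288] / 0.880029 = 1.910982
d₂ = d₁ − σ√T = 1.910982 − 0.880029 = 1.030953
N(d₁) = 0.971997,  N(d₂) = 0.848719,  e^(−rT) = 0.543860
E₀ = V₀·N(d₁) − D·e^(−rT)·N(d₂)
   = 324.7081·0.971997 − 163.6117·0.543860·0.848719 = 240.094566
B₀ = V₀ − E₀ = 324.7081 − 240.094566 = 84.613534
spread = −(1/T)·ln(B₀/D) − r = −(1/8.9965)·ln(84.613534/163.6117) − 0.0677 = 0.00559536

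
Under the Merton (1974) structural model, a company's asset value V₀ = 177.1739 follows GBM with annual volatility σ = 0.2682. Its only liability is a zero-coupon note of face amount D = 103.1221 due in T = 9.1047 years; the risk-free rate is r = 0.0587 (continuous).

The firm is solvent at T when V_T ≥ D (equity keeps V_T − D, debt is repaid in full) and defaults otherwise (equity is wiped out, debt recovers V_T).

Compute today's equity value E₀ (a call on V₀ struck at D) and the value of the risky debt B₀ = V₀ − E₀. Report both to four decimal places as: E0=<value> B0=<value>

E0=120.1288 B0=57.0451

d₁ = [ln(V₀/D) + (r + σ²/2)T] / (σ√T)
   = [ln(177.1739/103.1221) + (0.0587 + 0.5·0.2682²)·9.1047] / (0.2682·√9.1047)
   = [0.541218 + 0.861902] / 0.809267 = 1.733817
d₂ = d₁ − σ√T = 1.733817 − 0.809267 = 0.924550
N(d₁) = 0.958525,  N(d₂) = 0.822400,  e^(−rT) = 0.585994
E₀ = V₀·N(d₁) − D·e^(−rT)·N(d₂)
   = 177.1739·0.958525 − 103.1221·0.585994·0.822400 = 120.128811
B₀ = V₀ − E₀ = 177.1739 − 120.128811 = 57.045089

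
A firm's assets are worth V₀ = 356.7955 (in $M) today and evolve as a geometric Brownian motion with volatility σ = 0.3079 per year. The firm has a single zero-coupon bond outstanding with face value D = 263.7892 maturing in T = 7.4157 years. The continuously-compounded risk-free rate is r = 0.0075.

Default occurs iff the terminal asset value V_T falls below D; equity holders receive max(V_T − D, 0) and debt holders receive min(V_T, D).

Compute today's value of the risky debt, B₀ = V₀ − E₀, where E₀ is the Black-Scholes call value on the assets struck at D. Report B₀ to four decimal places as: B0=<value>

d₁ = [ln(V₀/D) + (r + σ²/2)T] / (σ√T)
   = [ln(356.7955/263.7892) + (0.0075 + 0.5·0.3079²)·7.4157] / (0.3079·√7.4157)
   = [0.302012 + 0.407131] / 0.838467 = 0.845762
d₂ = d₁ − σ√T = 0.845762 − 0.838467 = 0.007296
N(d₁) = 0.801157,  N(d₂) = 0.502911,  e^(−rT) = 0.945901
E₀ = V₀·N(d₁) − D·e^(−rT)·N(d₂)
   = 356.7955·0.801157 − 263.7892·0.945901·0.502911 = 160.363907
B₀ = V₀ − E₀ = 356.7955 − 160.363907 = 196.431593

B0=196.4316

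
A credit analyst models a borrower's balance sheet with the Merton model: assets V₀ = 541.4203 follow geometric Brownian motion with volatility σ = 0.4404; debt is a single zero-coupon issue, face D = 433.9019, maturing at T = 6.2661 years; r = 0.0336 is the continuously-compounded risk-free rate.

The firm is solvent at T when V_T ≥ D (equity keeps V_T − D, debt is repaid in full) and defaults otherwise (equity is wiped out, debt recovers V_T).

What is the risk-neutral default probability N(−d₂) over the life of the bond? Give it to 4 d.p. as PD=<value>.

d₁ = [ln(V₀/D) + (r + σ²/2)T] / (σ√T)
   = [ln(541.4203/433.9019) + (0.0336 + 0.5·0.4404²)·6.2661] / (0.4404·√6.2661)
   = [0.221377 + 0.818203] / 1.102417 = 0.943001
d₂ = d₁ − σ√T = 0.943001 − 1.102417 = -0.159416
risk-neutral PD = N(−d₂) = N(0.159416) = 0.563330

PD=0.5633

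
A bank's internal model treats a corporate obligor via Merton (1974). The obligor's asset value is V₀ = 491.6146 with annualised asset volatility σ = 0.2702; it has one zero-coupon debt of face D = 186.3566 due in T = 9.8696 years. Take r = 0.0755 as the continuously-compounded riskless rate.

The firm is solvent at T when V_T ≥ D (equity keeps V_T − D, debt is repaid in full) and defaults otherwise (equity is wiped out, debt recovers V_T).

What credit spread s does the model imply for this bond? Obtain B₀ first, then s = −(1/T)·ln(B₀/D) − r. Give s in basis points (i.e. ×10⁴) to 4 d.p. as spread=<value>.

spread=15.2888

d₁ = [ln(V₀/D) + (r + σ²/2)T] / (σ√T)
   = [ln(491.6146/186.3566) + (0.0755 + 0.5·0.2702²)·9.8696] / (0.2702·√9.8696)
   = [0.970033 + 1.105435] / 0.848858 = 2.445011
d₂ = d₁ − σ√T = 2.445011 − 0.848858 = 1.596153
N(d₁) = 0.992758,  N(d₂) = 0.944773,  e^(−rT) = 0.474661
E₀ = V₀·N(d₁) − D·e^(−rT)·N(d₂)
   = 491.6146·0.992758 − 186.3566·0.474661·0.944773 = 404.483160
B₀ = V₀ − E₀ = 491.6146 − 404.483160 = 87.131440
spread = −(1/T)·ln(B₀/D) − r = −(1/9.8696)·ln(87.131440/186.3566) − 0.0755 = 0.00152888
in basis points: 0.00152888 × 10⁴ = 15.2888 bp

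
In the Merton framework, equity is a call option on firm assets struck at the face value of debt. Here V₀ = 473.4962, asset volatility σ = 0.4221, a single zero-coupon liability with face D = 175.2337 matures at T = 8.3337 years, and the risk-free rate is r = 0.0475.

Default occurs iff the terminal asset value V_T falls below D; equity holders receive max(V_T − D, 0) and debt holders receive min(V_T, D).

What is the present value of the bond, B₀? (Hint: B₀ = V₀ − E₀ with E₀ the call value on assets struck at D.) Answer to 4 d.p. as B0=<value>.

B0=101.8232

d₁ = [ln(V₀/D) + (r + σ²/2)T] / (σ√T)
   = [ln(473.4962/175.2337) + (0.0475 + 0.5·0.4221²)·8.3337] / (0.4221·√8.3337)
   = [0.994023 + 1.138252] / 1.218525 = 1.749883
d₂ = d₁ − σ√T = 1.749883 − 1.218525 = 0.531358
N(d₁) = 0.959931,  N(d₂) = 0.702415,  e^(−rT) = 0.673107
E₀ = V₀·N(d₁) − D·e^(−rT)·N(d₂)
   = 473.4962·0.959931 − 175.2337·0.673107·0.702415 = 371.672994
B₀ = V₀ − E₀ = 473.4962 − 371.672994 = 101.823206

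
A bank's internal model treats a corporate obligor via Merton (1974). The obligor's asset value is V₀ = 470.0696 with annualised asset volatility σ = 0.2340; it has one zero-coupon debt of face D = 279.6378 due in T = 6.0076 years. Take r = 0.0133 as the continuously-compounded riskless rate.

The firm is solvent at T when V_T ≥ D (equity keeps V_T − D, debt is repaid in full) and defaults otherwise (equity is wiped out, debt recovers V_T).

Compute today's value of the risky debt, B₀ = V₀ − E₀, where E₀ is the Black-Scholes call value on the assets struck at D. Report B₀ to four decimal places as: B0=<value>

B0=243.2906

d₁ = [ln(V₀/D) + (r + σ²/2)T] / (σ√T)
   = [ln(470.0696/279.6378) + (0.0133 + 0.5·0.2340²)·6.0076] / (0.2340·√6.0076)
   = [0.519386 + 0.244377] / 0.573543 = 1.331656
d₂ = d₁ − σ√T = 1.331656 − 0.573543 = 0.758113
N(d₁) = 0.908513,  N(d₂) = 0.775808,  e^(−rT) = 0.923208
E₀ = V₀·N(d₁) − D·e^(−rT)·N(d₂)
   = 470.0696·0.908513 − 279.6378·0.923208·0.775808 = 226.778960
B₀ = V₀ − E₀ = 470.0696 − 226.778960 = 243.290640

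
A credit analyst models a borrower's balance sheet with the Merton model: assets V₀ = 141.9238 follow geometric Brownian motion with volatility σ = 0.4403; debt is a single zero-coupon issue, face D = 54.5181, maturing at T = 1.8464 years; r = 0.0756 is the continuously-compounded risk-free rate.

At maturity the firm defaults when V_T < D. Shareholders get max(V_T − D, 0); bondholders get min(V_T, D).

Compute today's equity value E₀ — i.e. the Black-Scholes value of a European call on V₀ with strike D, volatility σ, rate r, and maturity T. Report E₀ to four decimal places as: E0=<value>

d₁ = [ln(V₀/D) + (r + σ²/2)T] / (σ√T)
   = [ln(141.9238/54.5181) + (0.0756 + 0.5·0.4403²)·1.8464] / (0.4403·√1.8464)
   = [0.956758 + 0.318563] / 0.598290 = 2.131610
d₂ = d₁ − σ√T = 2.131610 − 0.598290 = 1.533321
N(d₁) = 0.983481,  N(d₂) = 0.937402,  e^(−rT) = 0.869717
E₀ = V₀·N(d₁) − D·e^(−rT)·N(d₂)
   = 141.9238·0.983481 − 54.5181·0.869717·0.937402 = 95.132123

E0=95.1321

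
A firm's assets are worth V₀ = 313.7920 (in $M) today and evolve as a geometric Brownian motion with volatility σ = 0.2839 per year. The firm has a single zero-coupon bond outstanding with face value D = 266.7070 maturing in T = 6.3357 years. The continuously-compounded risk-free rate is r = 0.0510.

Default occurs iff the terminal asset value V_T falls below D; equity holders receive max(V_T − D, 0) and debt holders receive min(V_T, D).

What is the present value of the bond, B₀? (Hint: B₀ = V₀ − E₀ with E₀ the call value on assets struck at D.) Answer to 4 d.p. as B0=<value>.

d₁ = [ln(V₀/D) + (r + σ²/2)T] / (σ√T)
   = [ln(313.7920/266.7070) + (0.0510 + 0.5·0.2839²)·6.3357] / (0.2839·√6.3357)
   = [0.162580 + 0.578447] / 0.714599 = 1.036982
d₂ = d₁ − σ√T = 1.036982 − 0.714599 = 0.322382
N(d₁) = 0.850128,  N(d₂) = 0.626418,  e^(−rT) = 0.723886
E₀ = V₀·N(d₁) − D·e^(−rT)·N(d₂)
   = 313.7920·0.850128 − 266.7070·0.723886·0.626418 = 145.823462
B₀ = V₀ − E₀ = 313.7920 − 145.823462 = 167.968538

B0=167.9685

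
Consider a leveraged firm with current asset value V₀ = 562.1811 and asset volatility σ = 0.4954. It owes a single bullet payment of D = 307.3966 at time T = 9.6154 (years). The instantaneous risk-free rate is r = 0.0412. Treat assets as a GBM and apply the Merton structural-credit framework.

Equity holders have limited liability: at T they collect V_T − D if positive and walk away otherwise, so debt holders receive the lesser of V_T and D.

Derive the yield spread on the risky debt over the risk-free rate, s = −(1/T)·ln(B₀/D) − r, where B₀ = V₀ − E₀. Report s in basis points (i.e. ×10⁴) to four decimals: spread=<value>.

d₁ = [ln(V₀/D) + (r + σ²/2)T] / (σ√T)
   = [ln(562.1811/307.3966) + (0.0412 + 0.5·0.4954²)·9.6154] / (0.4954·√9.6154)
   = [0.603685 + 1.576066] / 1.536171 = 1.418950
d₂ = d₁ − σ√T = 1.418950 − 1.536171 = -0.117221
N(d₁) = 0.922043,  N(d₂) = 0.453342,  e^(−rT) = 0.672903
E₀ = V₀·N(d₁) − D·e^(−rT)·N(d₂)
   = 562.1811·0.922043 − 307.3966·0.672903·0.453342 = 424.582308
B₀ = V₀ − E₀ = 562.1811 − 424.582308 = 137.598792
spread = −(1/T)·ln(B₀/D) − r = −(1/9.6154)·ln(137.598792/307.3966) − 0.0412 = 0.04239472
in basis points: 0.04239472 × 10⁴ = 423.9472 bp

spread=423.9472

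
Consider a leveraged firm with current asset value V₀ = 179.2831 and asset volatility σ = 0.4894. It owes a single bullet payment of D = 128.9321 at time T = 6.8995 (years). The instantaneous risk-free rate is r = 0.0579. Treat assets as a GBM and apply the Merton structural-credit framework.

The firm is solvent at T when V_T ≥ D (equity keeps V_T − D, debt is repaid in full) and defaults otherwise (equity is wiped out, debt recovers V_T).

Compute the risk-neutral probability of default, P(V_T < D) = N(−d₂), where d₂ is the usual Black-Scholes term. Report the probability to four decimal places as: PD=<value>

d₁ = [ln(V₀/D) + (r + σ²/2)T] / (σ√T)
   = [ln(179.2831/128.9321) + (0.0579 + 0.5·0.4894²)·6.8995] / (0.4894·√6.8995)
   = [0.329680 + 1.225739] / 1.285502 = 1.209970
d₂ = d₁ − σ√T = 1.209970 − 1.285502 = -0.075532
risk-neutral PD = N(−d₂) = N(0.075532) = 0.530104

PD=0.5301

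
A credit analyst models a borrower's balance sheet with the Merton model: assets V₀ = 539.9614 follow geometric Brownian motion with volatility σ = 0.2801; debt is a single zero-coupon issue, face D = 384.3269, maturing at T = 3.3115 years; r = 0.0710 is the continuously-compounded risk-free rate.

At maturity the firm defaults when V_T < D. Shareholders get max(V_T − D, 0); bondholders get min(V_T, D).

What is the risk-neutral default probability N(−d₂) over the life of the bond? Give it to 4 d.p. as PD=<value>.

PD=0.1912

d₁ = [ln(V₀/D) + (r + σ²/2)T] / (σ√T)
   = [ln(539.9614/384.3269) + (0.0710 + 0.5·0.2801²)·3.3115] / (0.2801·√3.3115)
   = [0.340004 + 0.365020] / 0.509713 = 1.383179
d₂ = d₁ − σ√T = 1.383179 − 0.509713 = 0.873467
risk-neutral PD = N(−d₂) = N(-0.873467) = 0.191204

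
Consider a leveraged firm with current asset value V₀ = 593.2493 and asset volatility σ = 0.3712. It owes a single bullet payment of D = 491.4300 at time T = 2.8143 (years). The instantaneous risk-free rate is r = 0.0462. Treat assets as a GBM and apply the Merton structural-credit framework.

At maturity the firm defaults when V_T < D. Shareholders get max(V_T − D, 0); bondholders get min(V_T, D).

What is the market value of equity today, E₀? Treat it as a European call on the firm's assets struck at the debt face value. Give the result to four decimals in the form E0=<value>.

E0=221.4770

d₁ = [ln(V₀/D) + (r + σ²/2)T] / (σ√T)
   = [ln(593.2493/491.4300) + (0.0462 + 0.5·0.3712²)·2.8143] / (0.3712·√2.8143)
   = [0.188295 + 0.323911] / 0.622720 = 0.822530
d₂ = d₁ − σ√T = 0.822530 − 0.622720 = 0.199809
N(d₁) = 0.794612,  N(d₂) = 0.579185,  e^(−rT) = 0.878077
E₀ = V₀·N(d₁) − D·e^(−rT)·N(d₂)
   = 593.2493·0.794612 − 491.4300·0.878077·0.579185 = 221.476963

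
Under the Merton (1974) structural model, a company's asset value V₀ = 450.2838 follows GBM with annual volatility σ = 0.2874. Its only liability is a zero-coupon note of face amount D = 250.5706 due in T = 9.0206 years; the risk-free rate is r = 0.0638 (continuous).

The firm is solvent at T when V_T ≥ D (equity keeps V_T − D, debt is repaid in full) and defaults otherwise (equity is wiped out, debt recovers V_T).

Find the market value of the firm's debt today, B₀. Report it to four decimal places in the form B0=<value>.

d₁ = [ln(V₀/D) + (r + σ²/2)T] / (σ√T)
   = [ln(450.2838/250.5706) + (0.0638 + 0.5·0.2874²)·9.0206] / (0.2874·√9.0206)
   = [0.586137 + 0.948059] / 0.863186 = 1.777365
d₂ = d₁ − σ√T = 1.777365 − 0.863186 = 0.914179
N(d₁) = 0.962246,  N(d₂) = 0.819689,  e^(−rT) = 0.562416
E₀ = V₀·N(d₁) − D·e^(−rT)·N(d₂)
   = 450.2838·0.962246 − 250.5706·0.562416·0.819689 = 317.769291
B₀ = V₀ − E₀ = 450.2838 − 317.769291 = 132.514509

B0=132.5145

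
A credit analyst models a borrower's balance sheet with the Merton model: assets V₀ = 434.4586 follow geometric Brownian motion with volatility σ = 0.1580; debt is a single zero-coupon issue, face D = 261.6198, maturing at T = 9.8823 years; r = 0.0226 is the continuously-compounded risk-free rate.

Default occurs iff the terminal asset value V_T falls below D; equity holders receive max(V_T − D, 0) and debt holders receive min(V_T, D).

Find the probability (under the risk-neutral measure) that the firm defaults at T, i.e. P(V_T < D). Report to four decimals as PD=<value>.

d₁ = [ln(V₀/D) + (r + σ²/2)T] / (σ√T)
   = [ln(434.4586/261.6198) + (0.0226 + 0.5·0.1580²)·9.8823] / (0.1580·√9.8823)
   = [0.507208 + 0.346691] / 0.496691 = 1.719177
d₂ = d₁ − σ√T = 1.719177 − 0.496691 = 1.222486
risk-neutral PD = N(−d₂) = N(-1.222486) = 0.110762

PD=0.1108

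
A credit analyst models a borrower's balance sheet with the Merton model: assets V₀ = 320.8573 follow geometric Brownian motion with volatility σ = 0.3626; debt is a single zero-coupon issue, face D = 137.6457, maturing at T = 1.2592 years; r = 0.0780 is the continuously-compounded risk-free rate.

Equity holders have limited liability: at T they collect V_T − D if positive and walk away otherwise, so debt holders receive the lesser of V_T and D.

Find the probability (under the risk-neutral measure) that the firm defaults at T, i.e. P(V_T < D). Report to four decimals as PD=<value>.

d₁ = [ln(V₀/D) + (r + σ²/2)T] / (σ√T)
   = [ln(320.8573/137.6457) + (0.0780 + 0.5·0.3626²)·1.2592] / (0.3626·√1.2592)
   = [0.846313 + 0.180997] / 0.406888 = 2.524797
d₂ = d₁ − σ√T = 2.524797 − 0.406888 = 2.117908
risk-neutral PD = N(−d₂) = N(-2.117908) = 0.017091

PD=0.0171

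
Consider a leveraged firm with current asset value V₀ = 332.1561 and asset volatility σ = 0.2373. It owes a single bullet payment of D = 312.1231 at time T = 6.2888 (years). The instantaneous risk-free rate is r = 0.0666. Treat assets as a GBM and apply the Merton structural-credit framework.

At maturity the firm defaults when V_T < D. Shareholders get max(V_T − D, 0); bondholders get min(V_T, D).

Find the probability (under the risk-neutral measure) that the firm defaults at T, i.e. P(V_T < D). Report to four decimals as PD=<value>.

d₁ = [ln(V₀/D) + (r + σ²/2)T] / (σ√T)
   = [ln(332.1561/312.1231) + (0.0666 + 0.5·0.2373²)·6.2888] / (0.2373·√6.2888)
   = [0.062207 + 0.595899] / 0.595089 = 1.105897
d₂ = d₁ − σ√T = 1.105897 − 0.595089 = 0.510808
risk-neutral PD = N(−d₂) = N(-0.510808) = 0.304743

PD=0.3047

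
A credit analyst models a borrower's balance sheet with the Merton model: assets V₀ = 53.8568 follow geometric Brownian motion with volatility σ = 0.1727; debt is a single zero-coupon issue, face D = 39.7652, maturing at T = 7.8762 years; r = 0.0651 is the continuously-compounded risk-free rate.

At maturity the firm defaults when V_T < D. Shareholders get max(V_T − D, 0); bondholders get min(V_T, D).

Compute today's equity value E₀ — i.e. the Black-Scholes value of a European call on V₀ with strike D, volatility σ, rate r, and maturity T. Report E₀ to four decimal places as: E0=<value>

E0=30.3664

d₁ = [ln(V₀/D) + (r + σ²/2)T] / (σ√T)
   = [ln(53.8568/39.7652) + (0.0651 + 0.5·0.1727²)·7.8762] / (0.1727·√7.8762)
   = [0.303337 + 0.630196] / 0.484675 = 1.926099
d₂ = d₁ − σ√T = 1.926099 − 0.484675 = 1.441424
N(d₁) = 0.972954,  N(d₂) = 0.925267,  e^(−rT) = 0.598852
E₀ = V₀·N(d₁) − D·e^(−rT)·N(d₂)
   = 53.8568·0.972954 − 39.7652·0.598852·0.925267 = 30.366355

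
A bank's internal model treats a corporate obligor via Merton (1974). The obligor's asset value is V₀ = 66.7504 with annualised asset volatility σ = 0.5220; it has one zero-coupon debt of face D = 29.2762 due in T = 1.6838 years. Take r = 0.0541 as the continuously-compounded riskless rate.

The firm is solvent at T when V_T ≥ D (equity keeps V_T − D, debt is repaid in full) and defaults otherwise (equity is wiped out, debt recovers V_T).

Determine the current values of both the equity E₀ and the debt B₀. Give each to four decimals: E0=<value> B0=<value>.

E0=41.1443 B0=25.6061

d₁ = [ln(V₀/D) + (r + σ²/2)T] / (σ√T)
   = [ln(66.7504/29.2762) + (0.0541 + 0.5·0.5220²)·1.6838] / (0.5220·√1.6838)
   = [0.824185 + 0.320498] / 0.677354 = 1.689933
d₂ = d₁ − σ√T = 1.689933 − 0.677354 = 1.012579
N(d₁) = 0.954480,  N(d₂) = 0.844369,  e^(−rT) = 0.912932
E₀ = V₀·N(d₁) − D·e^(−rT)·N(d₂)
   = 66.7504·0.954480 − 29.2762·0.912932·0.844369 = 41.144278
B₀ = V₀ − E₀ = 66.7504 − 41.144278 = 25.606122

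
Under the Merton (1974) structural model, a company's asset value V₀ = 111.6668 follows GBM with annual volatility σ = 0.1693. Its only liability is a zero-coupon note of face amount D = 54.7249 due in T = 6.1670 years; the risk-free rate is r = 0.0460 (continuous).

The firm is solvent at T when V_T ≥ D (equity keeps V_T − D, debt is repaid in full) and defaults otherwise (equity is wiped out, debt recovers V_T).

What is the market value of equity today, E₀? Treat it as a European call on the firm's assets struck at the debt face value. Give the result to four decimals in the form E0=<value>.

d₁ = [ln(V₀/D) + (r + σ²/2)T] / (σ√T)
   = [ln(111.6668/54.7249) + (0.0460 + 0.5·0.1693²)·6.1670] / (0.1693·√6.1670)
   = [0.713201 + 0.372063] / 0.420430 = 2.581316
d₂ = d₁ − σ√T = 2.581316 − 0.420430 = 2.160886
N(d₁) = 0.995079,  N(d₂) = 0.984648,  e^(−rT) = 0.753006
E₀ = V₀·N(d₁) − D·e^(−rT)·N(d₂)
   = 111.6668·0.995079 − 54.7249·0.753006·0.984648 = 70.541713

E0=70.5417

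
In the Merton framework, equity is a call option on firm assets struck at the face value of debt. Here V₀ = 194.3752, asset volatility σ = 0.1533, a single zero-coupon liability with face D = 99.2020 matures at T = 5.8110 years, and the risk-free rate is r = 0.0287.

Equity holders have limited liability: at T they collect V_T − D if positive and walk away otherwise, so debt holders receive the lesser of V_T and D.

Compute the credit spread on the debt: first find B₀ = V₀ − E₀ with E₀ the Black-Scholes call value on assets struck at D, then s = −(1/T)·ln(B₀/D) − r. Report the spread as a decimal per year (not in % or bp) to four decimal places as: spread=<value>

spread=0.0004

d₁ = [ln(V₀/D) + (r + σ²/2)T] / (σ√T)
   = [ln(194.3752/99.2020) + (0.0287 + 0.5·0.1533²)·5.8110] / (0.1533·√5.8110)
   = [0.672632 + 0.235058] / 0.369545 = 2.456234
d₂ = d₁ − σ√T = 2.456234 − 0.369545 = 2.086689
N(d₁) = 0.992980,  N(d₂) = 0.981542,  e^(−rT) = 0.846389
E₀ = V₀·N(d₁) − D·e^(−rT)·N(d₂)
   = 194.3752·0.992980 − 99.2020·0.846389·0.981542 = 110.596955
B₀ = V₀ − E₀ = 194.3752 − 110.596955 = 83.778245
spread = −(1/T)·ln(B₀/D) − r = −(1/5.8110)·ln(83.778245/99.2020) − 0.0287 = 0.00038016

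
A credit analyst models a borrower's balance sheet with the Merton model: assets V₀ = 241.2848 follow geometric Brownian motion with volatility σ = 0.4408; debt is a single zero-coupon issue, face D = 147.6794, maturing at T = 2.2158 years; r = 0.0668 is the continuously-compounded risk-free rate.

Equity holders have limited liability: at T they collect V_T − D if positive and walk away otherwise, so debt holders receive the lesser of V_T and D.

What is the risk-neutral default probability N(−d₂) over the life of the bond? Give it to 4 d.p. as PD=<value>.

PD=0.2592

d₁ = [ln(V₀/D) + (r + σ²/2)T] / (σ√T)
   = [ln(241.2848/147.6794) + (0.0668 + 0.5·0.4408²)·2.2158] / (0.4408·√2.2158)
   = [0.490934 + 0.363286] / 0.656156 = 1.301855
d₂ = d₁ − σ√T = 1.301855 − 0.656156 = 0.645700
risk-neutral PD = N(−d₂) = N(-0.645700) = 0.259237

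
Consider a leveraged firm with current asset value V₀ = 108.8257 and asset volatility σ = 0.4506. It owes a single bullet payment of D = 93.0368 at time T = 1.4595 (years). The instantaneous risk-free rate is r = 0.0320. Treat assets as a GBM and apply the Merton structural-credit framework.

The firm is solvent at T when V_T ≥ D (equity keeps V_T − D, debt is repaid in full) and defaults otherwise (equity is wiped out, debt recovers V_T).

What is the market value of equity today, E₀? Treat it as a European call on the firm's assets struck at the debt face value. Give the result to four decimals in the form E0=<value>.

E0=32.6350

d₁ = [ln(V₀/D) + (r + σ²/2)T] / (σ√T)
   = [ln(108.8257/93.0368) + (0.0320 + 0.5·0.4506²)·1.4595] / (0.4506·√1.4595)
   = [0.156752 + 0.194873] / 0.544369 = 0.645932
d₂ = d₁ − σ√T = 0.645932 − 0.544369 = 0.101563
N(d₁) = 0.740838,  N(d₂) = 0.540448,  e^(−rT) = 0.954370
E₀ = V₀·N(d₁) − D·e^(−rT)·N(d₂)
   = 108.8257·0.740838 − 93.0368·0.954370·0.540448 = 32.635023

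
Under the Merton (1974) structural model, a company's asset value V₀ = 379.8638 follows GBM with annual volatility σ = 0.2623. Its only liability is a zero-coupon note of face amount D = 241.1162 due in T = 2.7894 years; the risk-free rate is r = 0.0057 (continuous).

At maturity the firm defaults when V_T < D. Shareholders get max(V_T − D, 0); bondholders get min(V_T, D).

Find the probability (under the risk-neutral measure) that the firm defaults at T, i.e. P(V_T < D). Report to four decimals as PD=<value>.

d₁ = [ln(V₀/D) + (r + σ²/2)T] / (σ√T)
   = [ln(379.8638/241.1162) + (0.0057 + 0.5·0.2623²)·2.7894] / (0.2623·√2.7894)
   = [0.454534 + 0.111857] / 0.438080 = 1.292892
d₂ = d₁ − σ√T = 1.292892 − 0.438080 = 0.854812
risk-neutral PD = N(−d₂) = N(-0.854812) = 0.196328

PD=0.1963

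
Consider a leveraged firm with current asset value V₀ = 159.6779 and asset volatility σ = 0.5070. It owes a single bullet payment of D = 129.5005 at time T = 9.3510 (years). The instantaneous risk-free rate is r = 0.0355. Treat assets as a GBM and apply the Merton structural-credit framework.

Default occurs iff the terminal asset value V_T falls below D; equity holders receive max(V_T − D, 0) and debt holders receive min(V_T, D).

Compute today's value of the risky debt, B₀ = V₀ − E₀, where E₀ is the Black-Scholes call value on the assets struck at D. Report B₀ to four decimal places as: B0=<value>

d₁ = [ln(V₀/D) + (r + σ²/2)T] / (σ√T)
   = [ln(159.6779/129.5005) + (0.0355 + 0.5·0.5070²)·9.3510] / (0.5070·√9.3510)
   = [0.209474 + 1.533793] / 1.550376 = 1.124416
d₂ = d₁ − σ√T = 1.124416 − 1.550376 = -0.425960
N(d₁) = 0.869582,  N(d₂) = 0.335068,  e^(−rT) = 0.717516
E₀ = V₀·N(d₁) − D·e^(−rT)·N(d₂)
   = 159.6779·0.869582 − 129.5005·0.717516·0.335068 = 107.718867
B₀ = V₀ − E₀ = 159.6779 − 107.718867 = 51.959033

B0=51.9590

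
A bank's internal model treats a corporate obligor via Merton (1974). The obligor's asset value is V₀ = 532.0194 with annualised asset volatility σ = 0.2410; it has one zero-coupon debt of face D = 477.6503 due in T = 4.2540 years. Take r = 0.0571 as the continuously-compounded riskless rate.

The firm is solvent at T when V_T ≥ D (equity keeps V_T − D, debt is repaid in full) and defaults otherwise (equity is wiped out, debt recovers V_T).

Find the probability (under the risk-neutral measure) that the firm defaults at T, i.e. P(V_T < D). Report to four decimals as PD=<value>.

PD=0.3238

d₁ = [ln(V₀/D) + (r + σ²/2)T] / (σ√T)
   = [ln(532.0194/477.6503) + (0.0571 + 0.5·0.2410²)·4.2540] / (0.2410·√4.2540)
   = [0.107801 + 0.366442] / 0.497068 = 0.954080
d₂ = d₁ − σ√T = 0.954080 − 0.497068 = 0.457012
risk-neutral PD = N(−d₂) = N(-0.457012) = 0.323831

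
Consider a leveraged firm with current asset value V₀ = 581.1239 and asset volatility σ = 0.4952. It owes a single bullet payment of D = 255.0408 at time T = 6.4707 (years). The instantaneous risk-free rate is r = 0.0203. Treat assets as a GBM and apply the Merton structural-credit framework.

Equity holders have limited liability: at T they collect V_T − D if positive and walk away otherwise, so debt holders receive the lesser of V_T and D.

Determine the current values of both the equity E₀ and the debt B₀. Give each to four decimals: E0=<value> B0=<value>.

d₁ = [ln(V₀/D) + (r + σ²/2)T] / (σ√T)
   = [ln(581.1239/255.0408) + (0.0203 + 0.5·0.4952²)·6.4707] / (0.4952·√6.4707)
   = [0.823540 + 0.924738] / 1.259668 = 1.387887
d₂ = d₁ − σ√T = 1.387887 − 1.259668 = 0.128219
N(d₁) = 0.917414,  N(d₂) = 0.551012,  e^(−rT) = 0.876906
E₀ = V₀·N(d₁) − D·e^(−rT)·N(d₂)
   = 581.1239·0.917414 − 255.0408·0.876906·0.551012 = 409.899258
B₀ = V₀ − E₀ = 581.1239 − 409.899258 = 171.224642

E0=409.8993 B0=171.2246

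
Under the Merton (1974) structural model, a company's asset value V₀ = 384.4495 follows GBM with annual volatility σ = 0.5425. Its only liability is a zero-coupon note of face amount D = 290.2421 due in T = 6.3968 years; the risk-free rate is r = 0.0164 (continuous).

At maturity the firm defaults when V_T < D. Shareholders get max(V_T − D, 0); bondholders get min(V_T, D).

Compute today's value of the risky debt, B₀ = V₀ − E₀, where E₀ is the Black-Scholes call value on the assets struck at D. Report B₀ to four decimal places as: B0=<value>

B0=153.6773

d₁ = [ln(V₀/D) + (r + σ²/2)T] / (σ√T)
   = [ln(384.4495/290.2421) + (0.0164 + 0.5·0.5425²)·6.3968] / (0.5425·√6.3968)
   = [0.281097 + 1.046217] / 1.372085 = 0.967370
d₂ = d₁ − σ√T = 0.967370 − 1.372085 = -0.404716
N(d₁) = 0.833320,  N(d₂) = 0.342843,  e^(−rT) = 0.900408
E₀ = V₀·N(d₁) − D·e^(−rT)·N(d₂)
   = 384.4495·0.833320 − 290.2421·0.900408·0.342843 = 230.772228
B₀ = V₀ − E₀ = 384.4495 − 230.772228 = 153.677272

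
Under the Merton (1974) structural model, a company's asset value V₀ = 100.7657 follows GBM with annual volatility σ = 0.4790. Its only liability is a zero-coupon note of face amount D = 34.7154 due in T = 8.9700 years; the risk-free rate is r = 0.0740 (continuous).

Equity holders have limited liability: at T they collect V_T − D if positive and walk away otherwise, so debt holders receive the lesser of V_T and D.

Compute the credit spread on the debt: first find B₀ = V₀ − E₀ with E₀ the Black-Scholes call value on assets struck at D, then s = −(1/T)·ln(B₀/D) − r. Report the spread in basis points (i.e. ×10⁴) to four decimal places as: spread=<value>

d₁ = [ln(V₀/D) + (r + σ²/2)T] / (σ√T)
   = [ln(100.7657/34.7154) + (0.0740 + 0.5·0.4790²)·8.9700] / (0.4790·√8.9700)
   = [1.065615 + 1.692823] / 1.434603 = 1.922788
d₂ = d₁ − σ√T = 1.922788 − 1.434603 = 0.488185
N(d₁) = 0.972747,  N(d₂) = 0.687291,  e^(−rT) = 0.514901
E₀ = V₀·N(d₁) − D·e^(−rT)·N(d₂)
   = 100.7657·0.972747 − 34.7154·0.514901·0.687291 = 85.734175
B₀ = V₀ − E₀ = 100.7657 − 85.734175 = 15.031525
spread = −(1/T)·ln(B₀/D) − r = −(1/8.9700)·ln(15.031525/34.7154) − 0.0740 = 0.01931480
in basis points: 0.01931480 × 10⁴ = 193.1480 bp

spread=193.1480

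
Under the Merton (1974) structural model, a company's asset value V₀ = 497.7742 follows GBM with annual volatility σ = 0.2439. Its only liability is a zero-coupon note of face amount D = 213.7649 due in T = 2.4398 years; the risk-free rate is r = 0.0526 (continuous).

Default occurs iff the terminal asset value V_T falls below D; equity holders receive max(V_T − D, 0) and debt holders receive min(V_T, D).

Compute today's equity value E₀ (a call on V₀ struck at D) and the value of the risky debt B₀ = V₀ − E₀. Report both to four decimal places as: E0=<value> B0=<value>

d₁ = [ln(V₀/D) + (r + σ²/2)T] / (σ√T)
   = [ln(497.7742/213.7649) + (0.0526 + 0.5·0.2439²)·2.4398] / (0.2439·√2.4398)
   = [0.845270 + 0.200902] / 0.380968 = 2.746085
d₂ = d₁ − σ√T = 2.746085 − 0.380968 = 2.365117
N(d₁) = 0.996984,  N(d₂) = 0.990988,  e^(−rT) = 0.879560
E₀ = V₀·N(d₁) − D·e^(−rT)·N(d₂)
   = 497.7742·0.996984 − 213.7649·0.879560·0.990988 = 309.948540
B₀ = V₀ − E₀ = 497.7742 − 309.948540 = 187.825660

E0=309.9485 B0=187.8257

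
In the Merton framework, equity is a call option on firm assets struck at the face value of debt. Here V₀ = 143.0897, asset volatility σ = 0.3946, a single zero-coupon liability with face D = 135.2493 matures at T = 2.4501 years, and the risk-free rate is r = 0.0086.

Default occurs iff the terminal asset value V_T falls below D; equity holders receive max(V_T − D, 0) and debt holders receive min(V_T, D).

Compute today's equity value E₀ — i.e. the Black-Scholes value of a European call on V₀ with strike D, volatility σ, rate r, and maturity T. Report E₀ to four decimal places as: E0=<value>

d₁ = [ln(V₀/D) + (r + σ²/2)T] / (σ√T)
   = [ln(143.0897/135.2493) + (0.0086 + 0.5·0.3946²)·2.4501] / (0.3946·√2.4501)
   = [0.056352 + 0.211822] / 0.617659 = 0.434178
d₂ = d₁ − σ√T = 0.434178 − 0.617659 = -0.183481
N(d₁) = 0.667921,  N(d₂) = 0.427210,  e^(−rT) = 0.979150
E₀ = V₀·N(d₁) − D·e^(−rT)·N(d₂)
   = 143.0897·0.667921 − 135.2493·0.979150·0.427210 = 38.997386

E0=38.9974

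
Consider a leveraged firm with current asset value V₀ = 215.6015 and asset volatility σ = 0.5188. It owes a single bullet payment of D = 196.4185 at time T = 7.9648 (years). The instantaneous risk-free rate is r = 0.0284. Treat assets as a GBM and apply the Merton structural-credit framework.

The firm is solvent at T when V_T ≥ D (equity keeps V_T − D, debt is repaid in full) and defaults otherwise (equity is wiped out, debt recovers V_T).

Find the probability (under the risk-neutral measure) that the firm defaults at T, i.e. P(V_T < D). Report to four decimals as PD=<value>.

PD=0.6964

d₁ = [ln(V₀/D) + (r + σ²/2)T] / (σ√T)
   = [ln(215.6015/196.4185) + (0.0284 + 0.5·0.5188²)·7.9648] / (0.5188·√7.9648)
   = [0.093184 + 1.298077] / 1.464156 = 0.950214
d₂ = d₁ − σ√T = 0.950214 − 1.464156 = -0.513943
risk-neutral PD = N(−d₂) = N(0.513943) = 0.696354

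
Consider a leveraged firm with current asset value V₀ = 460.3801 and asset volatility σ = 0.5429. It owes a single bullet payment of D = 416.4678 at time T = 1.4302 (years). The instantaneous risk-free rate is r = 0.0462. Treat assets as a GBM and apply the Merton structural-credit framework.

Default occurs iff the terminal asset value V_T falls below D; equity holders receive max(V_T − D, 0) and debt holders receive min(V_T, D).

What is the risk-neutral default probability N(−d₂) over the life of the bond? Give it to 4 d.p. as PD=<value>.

d₁ = [ln(V₀/D) + (r + σ²/2)T] / (σ√T)
   = [ln(460.3801/416.4678) + (0.0462 + 0.5·0.5429²)·1.4302] / (0.5429·√1.4302)
   = [0.100243 + 0.276844] / 0.649259 = 0.580796
d₂ = d₁ − σ√T = 0.580796 − 0.649259 = -0.068463
risk-neutral PD = N(−d₂) = N(0.068463) = 0.527292

PD=0.5273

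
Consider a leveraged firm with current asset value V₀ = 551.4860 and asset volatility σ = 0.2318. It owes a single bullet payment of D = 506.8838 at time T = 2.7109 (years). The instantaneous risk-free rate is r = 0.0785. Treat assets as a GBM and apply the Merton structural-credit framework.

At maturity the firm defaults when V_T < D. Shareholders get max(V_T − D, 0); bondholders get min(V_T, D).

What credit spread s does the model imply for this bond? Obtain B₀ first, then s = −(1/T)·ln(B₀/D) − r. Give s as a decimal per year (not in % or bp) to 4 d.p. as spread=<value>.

d₁ = [ln(V₀/D) + (r + σ²/2)T] / (σ√T)
   = [ln(551.4860/506.8838) + (0.0785 + 0.5·0.2318²)·2.7109] / (0.2318·√2.7109)
   = [0.084335 + 0.285636] / 0.381654 = 0.969386
d₂ = d₁ − σ√T = 0.969386 − 0.381654 = 0.587732
N(d₁) = 0.833824,  N(d₂) = 0.721644,  e^(−rT) = 0.808313
E₀ = V₀·N(d₁) − D·e^(−rT)·N(d₂)
   = 551.4860·0.833824 − 506.8838·0.808313·0.721644 = 164.169559
B₀ = V₀ − E₀ = 551.4860 − 164.169559 = 387.316441
spread = −(1/T)·ln(B₀/D) − r = −(1/2.7109)·ln(387.316441/506.8838) − 0.0785 = 0.02074370

spread=0.0207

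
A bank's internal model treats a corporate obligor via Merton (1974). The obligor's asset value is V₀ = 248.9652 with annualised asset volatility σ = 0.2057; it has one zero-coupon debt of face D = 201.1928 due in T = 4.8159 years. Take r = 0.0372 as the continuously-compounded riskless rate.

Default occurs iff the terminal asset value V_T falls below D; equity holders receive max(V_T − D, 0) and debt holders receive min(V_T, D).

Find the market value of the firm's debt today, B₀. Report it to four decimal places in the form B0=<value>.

B0=158.5241

d₁ = [ln(V₀/D) + (r + σ²/2)T] / (σ√T)
   = [ln(248.9652/201.1928) + (0.0372 + 0.5·0.2057²)·4.8159] / (0.2057·√4.8159)
   = [0.213049 + 0.281038] / 0.451412 = 1.094538
d₂ = d₁ − σ√T = 1.094538 − 0.451412 = 0.643126
N(d₁) = 0.863140,  N(d₂) = 0.739929,  e^(−rT) = 0.835979
E₀ = V₀·N(d₁) − D·e^(−rT)·N(d₂)
   = 248.9652·0.863140 − 201.1928·0.835979·0.739929 = 90.441077
B₀ = V₀ − E₀ = 248.9652 − 90.441077 = 158.524123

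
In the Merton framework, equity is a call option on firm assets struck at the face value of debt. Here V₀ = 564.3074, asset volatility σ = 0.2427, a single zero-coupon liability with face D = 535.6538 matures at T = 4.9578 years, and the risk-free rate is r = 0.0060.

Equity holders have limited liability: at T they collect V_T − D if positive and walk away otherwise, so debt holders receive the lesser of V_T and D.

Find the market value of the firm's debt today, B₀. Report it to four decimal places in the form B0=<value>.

d₁ = [ln(V₀/D) + (r + σ²/2)T] / (σ√T)
   = [ln(564.3074/535.6538) + (0.0060 + 0.5·0.2427²)·4.9578] / (0.2427·√4.9578)
   = [0.052111 + 0.175762] / 0.540399 = 0.421676
d₂ = d₁ − σ√T = 0.421676 − 0.540399 = -0.118723
N(d₁) = 0.663369,  N(d₂) = 0.452748,  e^(−rT) = 0.970691
E₀ = V₀·N(d₁) − D·e^(−rT)·N(d₂)
   = 564.3074·0.663369 − 535.6538·0.970691·0.452748 = 138.936064
B₀ = V₀ − E₀ = 564.3074 − 138.936064 = 425.371336

B0=425.3713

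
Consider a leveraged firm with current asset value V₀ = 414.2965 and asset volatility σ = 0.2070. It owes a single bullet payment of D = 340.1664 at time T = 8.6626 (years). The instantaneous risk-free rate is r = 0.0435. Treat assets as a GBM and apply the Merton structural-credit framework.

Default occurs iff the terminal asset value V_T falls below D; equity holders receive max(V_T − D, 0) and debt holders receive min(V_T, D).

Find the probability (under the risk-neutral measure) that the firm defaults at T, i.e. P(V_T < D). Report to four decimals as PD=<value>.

PD=0.2619

d₁ = [ln(V₀/D) + (r + σ²/2)T] / (σ√T)
   = [ln(414.2965/340.1664) + (0.0435 + 0.5·0.2070²)·8.6626] / (0.2070·√8.6626)
   = [0.197147 + 0.562415] / 0.609249 = 1.246719
d₂ = d₁ − σ√T = 1.246719 − 0.609249 = 0.637471
risk-neutral PD = N(−d₂) = N(-0.637471) = 0.261909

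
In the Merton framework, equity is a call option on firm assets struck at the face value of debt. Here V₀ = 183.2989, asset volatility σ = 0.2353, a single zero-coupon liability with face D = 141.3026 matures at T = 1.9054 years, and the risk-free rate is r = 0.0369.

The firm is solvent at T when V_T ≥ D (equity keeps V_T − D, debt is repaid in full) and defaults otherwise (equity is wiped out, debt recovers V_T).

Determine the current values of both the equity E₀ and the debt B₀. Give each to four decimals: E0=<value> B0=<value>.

d₁ = [ln(V₀/D) + (r + σ²/2)T] / (σ√T)
   = [ln(183.2989/141.3026) + (0.0369 + 0.5·0.2353²)·1.9054] / (0.2353·√1.9054)
   = [0.260214 + 0.123057] / 0.324799 = 1.180024
d₂ = d₁ − σ√T = 1.180024 − 0.324799 = 0.855225
N(d₁) = 0.881005,  N(d₂) = 0.803787,  e^(−rT) = 0.932106
E₀ = V₀·N(d₁) − D·e^(−rT)·N(d₂)
   = 183.2989·0.881005 − 141.3026·0.932106·0.803787 = 55.621307
B₀ = V₀ − E₀ = 183.2989 − 55.621307 = 127.677593

E0=55.6213 B0=127.6776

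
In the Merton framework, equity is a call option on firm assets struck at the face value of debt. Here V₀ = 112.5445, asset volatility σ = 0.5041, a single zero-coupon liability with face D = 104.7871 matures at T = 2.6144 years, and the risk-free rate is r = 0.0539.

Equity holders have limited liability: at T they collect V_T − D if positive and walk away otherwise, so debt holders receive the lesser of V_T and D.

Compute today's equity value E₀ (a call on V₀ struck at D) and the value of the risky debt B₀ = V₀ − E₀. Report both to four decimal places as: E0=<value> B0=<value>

E0=43.9901 B0=68.5544

d₁ = [ln(V₀/D) + (r + σ²/2)T] / (σ√T)
   = [ln(112.5445/104.7871) + (0.0539 + 0.5·0.5041²)·2.6144] / (0.5041·√2.6144)
   = [0.071418 + 0.473098] / 0.815085 = 0.668048
d₂ = d₁ − σ√T = 0.668048 − 0.815085 = -0.147037
N(d₁) = 0.747949,  N(d₂) = 0.441552,  e^(−rT) = 0.868562
E₀ = V₀·N(d₁) − D·e^(−rT)·N(d₂)
   = 112.5445·0.747949 − 104.7871·0.868562·0.441552 = 43.990073
B₀ = V₀ − E₀ = 112.5445 − 43.990073 = 68.554427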